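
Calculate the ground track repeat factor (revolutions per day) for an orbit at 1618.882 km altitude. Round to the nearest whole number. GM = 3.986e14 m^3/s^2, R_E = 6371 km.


r = 7.989882e+06 m
T = 2*pi*sqrt(r^3/mu) = 7107.5802 s = 118.4597 min
revs/day = 1440 / 118.4597 = 12.1560
Rounded: 12 revolutions per day

12 revolutions per day


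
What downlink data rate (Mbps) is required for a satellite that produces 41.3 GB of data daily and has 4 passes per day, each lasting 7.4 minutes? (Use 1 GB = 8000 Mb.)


total contact time = 4 * 7.4 * 60 = 1776.0000 s
data = 41.3 GB = 330400.0000 Mb
rate = 330400.0000 / 1776.0000 = 186.0360 Mbps

186.0360 Mbps


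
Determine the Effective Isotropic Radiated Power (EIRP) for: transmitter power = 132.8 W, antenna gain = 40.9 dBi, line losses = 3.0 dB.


Pt = 132.8 W = 21.2320 dBW
EIRP = Pt_dBW + Gt - losses = 21.2320 + 40.9 - 3.0 = 59.1320 dBW

59.1320 dBW


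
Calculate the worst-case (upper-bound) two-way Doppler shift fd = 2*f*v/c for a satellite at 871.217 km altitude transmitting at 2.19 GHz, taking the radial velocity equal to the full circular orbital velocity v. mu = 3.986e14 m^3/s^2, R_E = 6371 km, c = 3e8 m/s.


r = 7.242217e+06 m
v = sqrt(mu/r) = 7418.7866 m/s (worst-case radial velocity)
f = 2.19 GHz = 2.19e+09 Hz
fd = 2*f*v/c = 2*2.19e+09*7418.7866/3.0e+08
fd = 108314.2847 Hz

108314.2847 Hz


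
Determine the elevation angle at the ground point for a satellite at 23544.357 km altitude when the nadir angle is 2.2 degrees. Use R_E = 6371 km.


r = R_E + alt = 29915.3570 km
Law of sines in the satellite / Earth-center / ground-point triangle:
  sin(nadir)/R_E = sin(90 + el)/r  =>  cos(el) = (r/R_E)*sin(nadir)
cos(el) = (29915.3570 / 6371.0000) * sin(2.2 deg) = 0.1802519
el = arccos(0.1802519) = 79.6156 deg
(Earth-central angle = 90 - nadir - el = 8.1844 deg)

79.6156 degrees


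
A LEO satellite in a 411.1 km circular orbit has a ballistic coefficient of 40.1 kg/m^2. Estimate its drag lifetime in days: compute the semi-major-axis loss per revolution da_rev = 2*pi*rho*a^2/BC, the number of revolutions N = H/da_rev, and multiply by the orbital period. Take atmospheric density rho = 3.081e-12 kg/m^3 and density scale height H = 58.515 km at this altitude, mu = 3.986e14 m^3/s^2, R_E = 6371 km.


a = R_E + alt = 6782.1000 km = 6.7821e+06 m
da_rev = 2*pi*rho*a^2/BC = 2*pi*3.081e-12*(6.7821e+06)^2/40.1 = 22.205245 m per revolution
N = H/da_rev = 58515.0000 m / 22.205245 m = 2635.1882 revolutions
P = 2*pi*sqrt(a^3/mu) = 5558.4987 s
lifetime = N*P = 2635.1882 * 5558.4987 = 1.464769e+07 s = 169.5334 days

169.5334 days


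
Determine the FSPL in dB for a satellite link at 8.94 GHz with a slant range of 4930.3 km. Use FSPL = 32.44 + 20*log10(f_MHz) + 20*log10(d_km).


f = 8.94 GHz = 8940.0000 MHz
d = 4930.3 km
FSPL = 32.44 + 20*log10(8940.0000) + 20*log10(4930.3)
FSPL = 32.44 + 79.0268 + 73.8575
FSPL = 185.3242 dB

185.3242 dB


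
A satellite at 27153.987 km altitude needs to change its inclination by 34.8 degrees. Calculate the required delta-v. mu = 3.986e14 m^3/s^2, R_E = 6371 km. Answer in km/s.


r = 33524.9870 km = 3.3524987e+07 m
V = sqrt(mu/r) = 3448.1356 m/s
di = 34.8 deg = 0.6073746 rad
dV = 2*V*sin(di/2) = 2*3448.1356*sin(0.3036873)
dV = 2062.2664 m/s = 2.0623 km/s

2.0623 km/s


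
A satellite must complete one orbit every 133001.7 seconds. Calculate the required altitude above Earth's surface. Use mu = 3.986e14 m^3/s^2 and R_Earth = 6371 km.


T = 133001.7 s
r = (mu*T^2/(4*pi^2))^(1/3) = (3.986e14 * 133001.7^2 / (4*pi^2))^(1/3)
r = 5.631585e+07 m = 56315.8505 km
alt = r - R_E = 56315.8505 - 6371 = 49944.8505 km

49944.8505 km


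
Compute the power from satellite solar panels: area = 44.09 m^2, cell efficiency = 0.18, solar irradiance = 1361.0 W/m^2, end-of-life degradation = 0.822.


P = area * eta * S * degradation
P = 44.09 * 0.18 * 1361.0 * 0.822
P = 8878.5603 W

8878.5603 W


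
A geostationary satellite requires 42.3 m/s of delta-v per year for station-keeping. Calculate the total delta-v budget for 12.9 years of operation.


dV = rate * years = 42.3 * 12.9
dV = 545.6700 m/s

545.6700 m/s


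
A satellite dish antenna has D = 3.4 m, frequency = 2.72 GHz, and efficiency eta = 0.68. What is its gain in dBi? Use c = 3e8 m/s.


lambda = c/f = 3e8 / 2.72e+09 = 0.1102941 m
G = eta*(pi*D/lambda)^2 = 0.68*(pi*3.4/0.1102941)^2
G = 6377.6663 (linear)
G = 10*log10(6377.6663) = 38.0466 dBi

38.0466 dBi


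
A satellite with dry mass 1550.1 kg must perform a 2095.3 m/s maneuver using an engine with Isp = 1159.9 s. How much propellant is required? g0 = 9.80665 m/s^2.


ve = Isp * g0 = 1159.9 * 9.80665 = 11374.733335 m/s
mass ratio = exp(dv/ve) = exp(2095.3/11374.733335) = 1.20226408
m_prop = m_dry * (mr - 1) = 1550.1 * (1.20226408 - 1)
m_prop = 313.5296 kg

313.5296 kg


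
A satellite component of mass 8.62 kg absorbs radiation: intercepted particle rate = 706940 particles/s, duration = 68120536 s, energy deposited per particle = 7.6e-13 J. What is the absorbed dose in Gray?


Total energy deposited = rate * time * E_per
  = 706940 * 68120536 * 7.6e-13 = 36.5994 J
Dose = E_total / mass = 36.5994 / 8.62
Dose = 4.2459 Gy

4.2459 Gy


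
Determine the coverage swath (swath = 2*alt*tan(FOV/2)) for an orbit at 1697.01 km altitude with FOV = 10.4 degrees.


FOV = 10.4 deg = 0.1815142 rad
swath = 2 * alt * tan(FOV/2) = 2 * 1697.01 * tan(0.09075712)
swath = 2 * 1697.01 * 0.09100713
swath = 308.8800 km

308.8800 km


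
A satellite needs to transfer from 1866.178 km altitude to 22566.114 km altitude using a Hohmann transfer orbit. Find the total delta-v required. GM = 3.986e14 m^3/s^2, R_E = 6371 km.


r1 = 8237.1780 km = 8.237178e+06 m
r2 = 28937.1140 km = 2.8937114e+07 m
dv1 = sqrt(mu/r1)*(sqrt(2*r2/(r1+r2)) - 1) = 1723.3013 m/s
dv2 = sqrt(mu/r2)*(1 - sqrt(2*r1/(r1+r2))) = 1240.7058 m/s
total dv = |dv1| + |dv2| = 1723.3013 + 1240.7058 = 2964.0072 m/s = 2.9640 km/s

2.9640 km/s


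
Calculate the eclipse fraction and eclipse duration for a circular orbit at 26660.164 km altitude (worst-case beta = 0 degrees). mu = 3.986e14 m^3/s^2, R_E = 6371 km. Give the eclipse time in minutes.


r = 33031.1640 km
T = 995.7396 min
Eclipse fraction = arcsin(R_E/r)/pi = arcsin(6371.0000/33031.1640)/pi
= arcsin(0.1928785)/pi = 0.06178231
Eclipse duration = 0.06178231 * 995.7396 = 61.5191 min

61.5191 minutes


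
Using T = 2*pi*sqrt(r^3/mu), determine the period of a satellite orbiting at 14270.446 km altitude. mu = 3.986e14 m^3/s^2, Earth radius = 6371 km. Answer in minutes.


r = 20641.4460 km = 2.0641446e+07 m
T = 2*pi*sqrt(r^3/mu) = 2*pi*sqrt(8.7946863e+21 / 3.986e14)
T = 29513.5464 s = 491.8924 min

491.8924 minutes


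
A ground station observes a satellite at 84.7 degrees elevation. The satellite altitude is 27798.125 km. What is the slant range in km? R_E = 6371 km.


h = 27798.125 km, el = 84.7 deg
d = -R_E*sin(el) + sqrt((R_E*sin(el))^2 + 2*R_E*h + h^2)
d = -6371.0000*sin(1.4783) + sqrt((6371.0000*0.9957247)^2 + 2*6371.0000*27798.125 + 27798.125^2)
d = 27820.2948 km

27820.2948 km


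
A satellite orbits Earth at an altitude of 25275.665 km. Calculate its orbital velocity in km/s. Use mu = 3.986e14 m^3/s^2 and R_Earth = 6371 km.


r = R_E + alt = 6371.0 + 25275.665 = 31646.6650 km = 3.1646665e+07 m
v = sqrt(mu/r) = sqrt(3.986e14 / 3.1646665e+07) = 3548.9892 m/s = 3.5490 km/s

3.5490 km/s


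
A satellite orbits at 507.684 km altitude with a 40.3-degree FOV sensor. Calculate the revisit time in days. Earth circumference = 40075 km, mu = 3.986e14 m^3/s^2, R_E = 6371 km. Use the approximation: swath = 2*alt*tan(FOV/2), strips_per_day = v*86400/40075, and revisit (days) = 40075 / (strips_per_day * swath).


swath = 2*507.684*tan(0.3516838) = 372.5770 km
v = sqrt(mu/r) = 7612.3013 m/s = 7.6123 km/s
strips/day = v*86400/40075 = 7.6123*86400/40075 = 16.4118
coverage/day = strips * swath = 16.4118 * 372.5770 = 6114.6584 km
revisit = 40075 / 6114.6584 = 6.5539 days

6.5539 days


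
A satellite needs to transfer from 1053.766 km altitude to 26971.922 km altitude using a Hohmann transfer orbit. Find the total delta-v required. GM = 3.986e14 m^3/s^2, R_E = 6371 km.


r1 = 7424.7660 km = 7.424766e+06 m
r2 = 33342.9220 km = 3.3342922e+07 m
dv1 = sqrt(mu/r1)*(sqrt(2*r2/(r1+r2)) - 1) = 2043.9843 m/s
dv2 = sqrt(mu/r2)*(1 - sqrt(2*r1/(r1+r2))) = 1370.8121 m/s
total dv = |dv1| + |dv2| = 2043.9843 + 1370.8121 = 3414.7964 m/s = 3.4148 km/s

3.4148 km/s


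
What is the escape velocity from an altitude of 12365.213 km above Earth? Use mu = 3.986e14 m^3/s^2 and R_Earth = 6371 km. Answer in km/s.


r = 6371.0 + 12365.213 = 18736.2130 km = 1.8736213e+07 m
v_esc = sqrt(2*mu/r) = sqrt(2*3.986e14 / 1.8736213e+07)
v_esc = 6522.9303 m/s = 6.5229 km/s

6.5229 km/s


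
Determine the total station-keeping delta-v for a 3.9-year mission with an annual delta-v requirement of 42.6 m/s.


dV = rate * years = 42.6 * 3.9
dV = 166.1400 m/s

166.1400 m/s


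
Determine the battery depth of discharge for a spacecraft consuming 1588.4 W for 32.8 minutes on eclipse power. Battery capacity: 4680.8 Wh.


E_used = P * t / 60 = 1588.4 * 32.8 / 60 = 868.3253 Wh
DOD = E_used / E_total * 100 = 868.3253 / 4680.8 * 100
DOD = 18.5508 %

18.5508 %


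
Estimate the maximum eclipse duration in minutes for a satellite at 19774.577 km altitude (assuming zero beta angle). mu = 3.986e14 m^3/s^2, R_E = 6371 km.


r = 26145.5770 km
T = 701.2249 min
Eclipse fraction = arcsin(R_E/r)/pi = arcsin(6371.0000/26145.5770)/pi
= arcsin(0.2436741)/pi = 0.07835273
Eclipse duration = 0.07835273 * 701.2249 = 54.9429 min

54.9429 minutes


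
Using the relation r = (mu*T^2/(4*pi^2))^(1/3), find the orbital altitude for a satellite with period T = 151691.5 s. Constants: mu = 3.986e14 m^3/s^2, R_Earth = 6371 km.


T = 151691.5 s
r = (mu*T^2/(4*pi^2))^(1/3) = (3.986e14 * 151691.5^2 / (4*pi^2))^(1/3)
r = 6.1475209e+07 m = 61475.2094 km
alt = r - R_E = 61475.2094 - 6371 = 55104.2094 km

55104.2094 km


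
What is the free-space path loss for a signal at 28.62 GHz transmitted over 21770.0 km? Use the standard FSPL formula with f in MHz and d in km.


f = 28.62 GHz = 28620.0000 MHz
d = 21770.0 km
FSPL = 32.44 + 20*log10(28620.0000) + 20*log10(21770.0)
FSPL = 32.44 + 89.1334 + 86.7572
FSPL = 208.3306 dB

208.3306 dB


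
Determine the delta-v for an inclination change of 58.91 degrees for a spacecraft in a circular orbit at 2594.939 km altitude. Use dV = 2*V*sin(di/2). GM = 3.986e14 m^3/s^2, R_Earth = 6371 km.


r = 8965.9390 km = 8.965939e+06 m
V = sqrt(mu/r) = 6667.6187 m/s
di = 58.91 deg = 1.0282 rad
dV = 2*V*sin(di/2) = 2*6667.6187*sin(0.5140867)
dV = 6557.4674 m/s = 6.5575 km/s

6.5575 km/s


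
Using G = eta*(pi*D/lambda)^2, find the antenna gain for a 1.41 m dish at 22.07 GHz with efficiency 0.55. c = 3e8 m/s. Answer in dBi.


lambda = c/f = 3e8 / 2.207e+10 = 0.01359311 m
G = eta*(pi*D/lambda)^2 = 0.55*(pi*1.41/0.01359311)^2
G = 58406.7199 (linear)
G = 10*log10(58406.7199) = 47.6646 dBi

47.6646 dBi


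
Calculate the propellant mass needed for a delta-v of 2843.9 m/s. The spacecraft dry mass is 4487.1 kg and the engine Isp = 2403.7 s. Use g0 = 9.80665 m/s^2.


ve = Isp * g0 = 2403.7 * 9.80665 = 23572.244605 m/s
mass ratio = exp(dv/ve) = exp(2843.9/23572.244605) = 1.12822559
m_prop = m_dry * (mr - 1) = 4487.1 * (1.12822559 - 1)
m_prop = 575.3611 kg

575.3611 kg


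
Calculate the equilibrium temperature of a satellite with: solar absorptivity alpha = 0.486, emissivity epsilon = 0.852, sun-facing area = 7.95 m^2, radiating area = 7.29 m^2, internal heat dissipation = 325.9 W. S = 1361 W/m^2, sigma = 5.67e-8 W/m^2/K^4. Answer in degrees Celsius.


Numerator = alpha*S*A_sun + Q_int = 0.486*1361*7.95 + 325.9 = 5584.3957 W
Denominator = eps*sigma*A_rad = 0.852*5.67e-8*7.29 = 3.5216824e-07 W/K^4
T^4 = 1.5857182e+10 K^4
T = 354.8596 K = 81.7096 C

81.7096 degrees Celsius


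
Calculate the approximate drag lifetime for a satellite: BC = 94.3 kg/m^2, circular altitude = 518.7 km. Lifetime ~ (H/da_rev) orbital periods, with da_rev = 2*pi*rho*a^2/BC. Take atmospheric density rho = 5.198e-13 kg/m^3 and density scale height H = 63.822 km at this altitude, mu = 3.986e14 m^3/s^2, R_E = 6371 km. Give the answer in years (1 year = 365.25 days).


a = R_E + alt = 6889.7000 km = 6.8897e+06 m
da_rev = 2*pi*rho*a^2/BC = 2*pi*5.198e-13*(6.8897e+06)^2/94.3 = 1.644012 m per revolution
N = H/da_rev = 63822.0000 m / 1.644012 m = 38820.8764 revolutions
P = 2*pi*sqrt(a^3/mu) = 5691.3028 s
lifetime = N*P = 38820.8764 * 5691.3028 = 2.2094136e+08 s = 2557.1917 days
years = 2557.1917 / 365.25 = 7.0012 years

7.0012 years


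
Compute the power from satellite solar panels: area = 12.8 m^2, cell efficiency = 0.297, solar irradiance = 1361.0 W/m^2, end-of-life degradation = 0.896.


P = area * eta * S * degradation
P = 12.8 * 0.297 * 1361.0 * 0.896
P = 4635.8839 W

4635.8839 W


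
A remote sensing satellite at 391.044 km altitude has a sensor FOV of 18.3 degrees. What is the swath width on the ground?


FOV = 18.3 deg = 0.3193953 rad
swath = 2 * alt * tan(FOV/2) = 2 * 391.044 * tan(0.1596976)
swath = 2 * 391.044 * 0.1610692
swath = 125.9703 km

125.9703 km


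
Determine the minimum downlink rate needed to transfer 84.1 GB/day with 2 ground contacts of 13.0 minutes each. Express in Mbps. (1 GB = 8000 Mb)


total contact time = 2 * 13.0 * 60 = 1560.0000 s
data = 84.1 GB = 672800.0000 Mb
rate = 672800.0000 / 1560.0000 = 431.2821 Mbps

431.2821 Mbps


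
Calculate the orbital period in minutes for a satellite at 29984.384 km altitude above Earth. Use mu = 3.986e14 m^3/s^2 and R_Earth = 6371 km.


r = 36355.3840 km = 3.6355384e+07 m
T = 2*pi*sqrt(r^3/mu) = 2*pi*sqrt(4.8051418e+22 / 3.986e14)
T = 68986.5339 s = 1149.7756 min

1149.7756 minutes


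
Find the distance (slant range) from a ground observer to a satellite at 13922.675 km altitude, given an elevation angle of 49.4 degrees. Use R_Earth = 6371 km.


h = 13922.675 km, el = 49.4 deg
d = -R_E*sin(el) + sqrt((R_E*sin(el))^2 + 2*R_E*h + h^2)
d = -6371.0000*sin(0.8621927) + sqrt((6371.0000*0.7592713)^2 + 2*6371.0000*13922.675 + 13922.675^2)
d = 15028.3122 km

15028.3122 km


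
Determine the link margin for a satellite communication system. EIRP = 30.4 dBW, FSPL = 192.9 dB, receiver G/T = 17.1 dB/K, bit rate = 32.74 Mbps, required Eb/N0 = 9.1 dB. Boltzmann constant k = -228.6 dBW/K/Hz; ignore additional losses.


C/N0 = EIRP - FSPL + G/T - k = 30.4 - 192.9 + 17.1 - (-228.6)
C/N0 = 83.2000 dB-Hz
R_b = 32.74 Mbps = 3.274e+07 bps -> 10*log10(R_b) = 75.1508 dB-Hz
Eb/N0 = C/N0 - 10*log10(R_b) = 83.2000 - 75.1508 = 8.0492 dB
Margin = Eb/N0 - Eb/N0_req = 8.0492 - 9.1 = -1.0508 dB (negative margin: link does not close)

-1.0508 dB


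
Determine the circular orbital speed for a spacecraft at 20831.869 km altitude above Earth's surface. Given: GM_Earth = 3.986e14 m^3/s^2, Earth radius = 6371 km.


r = R_E + alt = 6371.0 + 20831.869 = 27202.8690 km = 2.7202869e+07 m
v = sqrt(mu/r) = sqrt(3.986e14 / 2.7202869e+07) = 3827.9062 m/s = 3.8279 km/s

3.8279 km/s


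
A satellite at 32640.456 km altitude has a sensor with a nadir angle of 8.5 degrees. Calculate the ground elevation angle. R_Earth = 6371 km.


r = R_E + alt = 39011.4560 km
Law of sines in the satellite / Earth-center / ground-point triangle:
  sin(nadir)/R_E = sin(90 + el)/r  =>  cos(el) = (r/R_E)*sin(nadir)
cos(el) = (39011.4560 / 6371.0000) * sin(8.5 deg) = 0.9050793
el = arccos(0.9050793) = 25.1660 deg
(Earth-central angle = 90 - nadir - el = 56.3340 deg)

25.1660 degrees


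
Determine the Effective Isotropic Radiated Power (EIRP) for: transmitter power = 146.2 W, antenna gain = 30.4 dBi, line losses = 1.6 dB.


Pt = 146.2 W = 21.6495 dBW
EIRP = Pt_dBW + Gt - losses = 21.6495 + 30.4 - 1.6 = 50.4495 dBW

50.4495 dBW


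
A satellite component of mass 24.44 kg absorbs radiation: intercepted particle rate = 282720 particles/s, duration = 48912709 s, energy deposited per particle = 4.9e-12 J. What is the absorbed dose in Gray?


Total energy deposited = rate * time * E_per
  = 282720 * 48912709 * 4.9e-12 = 67.7601 J
Dose = E_total / mass = 67.7601 / 24.44
Dose = 2.7725 Gy

2.7725 Gy


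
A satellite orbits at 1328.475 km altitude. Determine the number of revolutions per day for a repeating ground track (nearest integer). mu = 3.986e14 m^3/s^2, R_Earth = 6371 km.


r = 7.699475e+06 m
T = 2*pi*sqrt(r^3/mu) = 6723.6158 s = 112.0603 min
revs/day = 1440 / 112.0603 = 12.8502
Rounded: 13 revolutions per day

13 revolutions per day


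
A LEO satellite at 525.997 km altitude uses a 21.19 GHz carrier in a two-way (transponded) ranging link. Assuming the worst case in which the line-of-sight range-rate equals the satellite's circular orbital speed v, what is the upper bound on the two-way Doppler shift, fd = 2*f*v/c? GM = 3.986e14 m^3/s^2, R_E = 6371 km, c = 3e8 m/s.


r = 6.896997e+06 m
v = sqrt(mu/r) = 7602.1884 m/s (worst-case radial velocity)
f = 21.19 GHz = 2.119e+10 Hz
fd = 2*f*v/c = 2*2.119e+10*7602.1884/3.0e+08
fd = 1.0739358e+06 Hz

1.0739e+06 Hz


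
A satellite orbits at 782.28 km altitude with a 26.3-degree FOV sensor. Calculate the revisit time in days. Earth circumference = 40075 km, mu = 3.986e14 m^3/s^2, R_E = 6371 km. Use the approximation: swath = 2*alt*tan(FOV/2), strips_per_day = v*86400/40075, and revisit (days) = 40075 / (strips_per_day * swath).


swath = 2*782.28*tan(0.2295108) = 365.5241 km
v = sqrt(mu/r) = 7464.7632 m/s = 7.4648 km/s
strips/day = v*86400/40075 = 7.4648*86400/40075 = 16.0937
coverage/day = strips * swath = 16.0937 * 365.5241 = 5882.6396 km
revisit = 40075 / 5882.6396 = 6.8124 days

6.8124 days


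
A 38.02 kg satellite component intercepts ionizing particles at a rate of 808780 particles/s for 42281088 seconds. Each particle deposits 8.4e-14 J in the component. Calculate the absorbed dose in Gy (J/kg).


Total energy deposited = rate * time * E_per
  = 808780 * 42281088 * 8.4e-14 = 2.8725 J
Dose = E_total / mass = 2.8725 / 38.02
Dose = 0.07555161 Gy

0.0756 Gy


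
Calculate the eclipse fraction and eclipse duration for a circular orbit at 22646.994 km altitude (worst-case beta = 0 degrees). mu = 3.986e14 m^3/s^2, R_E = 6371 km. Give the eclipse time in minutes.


r = 29017.9940 km
T = 819.9003 min
Eclipse fraction = arcsin(R_E/r)/pi = arcsin(6371.0000/29017.9940)/pi
= arcsin(0.2195534)/pi = 0.07046003
Eclipse duration = 0.07046003 * 819.9003 = 57.7702 min

57.7702 minutes


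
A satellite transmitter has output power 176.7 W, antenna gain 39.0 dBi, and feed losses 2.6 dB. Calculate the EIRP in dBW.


Pt = 176.7 W = 22.4724 dBW
EIRP = Pt_dBW + Gt - losses = 22.4724 + 39.0 - 2.6 = 58.8724 dBW

58.8724 dBW


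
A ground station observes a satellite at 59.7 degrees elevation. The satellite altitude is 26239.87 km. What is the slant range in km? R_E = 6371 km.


h = 26239.87 km, el = 59.7 deg
d = -R_E*sin(el) + sqrt((R_E*sin(el))^2 + 2*R_E*h + h^2)
d = -6371.0000*sin(1.0420) + sqrt((6371.0000*0.8633956)^2 + 2*6371.0000*26239.87 + 26239.87^2)
d = 26951.3766 km

26951.3766 km


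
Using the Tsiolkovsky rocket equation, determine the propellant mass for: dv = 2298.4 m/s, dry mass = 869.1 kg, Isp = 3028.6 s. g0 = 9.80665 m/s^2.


ve = Isp * g0 = 3028.6 * 9.80665 = 29700.420190 m/s
mass ratio = exp(dv/ve) = exp(2298.4/29700.420190) = 1.08045917
m_prop = m_dry * (mr - 1) = 869.1 * (1.08045917 - 1)
m_prop = 69.9271 kg

69.9271 kg


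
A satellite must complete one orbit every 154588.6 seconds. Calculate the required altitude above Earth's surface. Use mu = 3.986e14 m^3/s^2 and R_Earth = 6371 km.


T = 154588.6 s
r = (mu*T^2/(4*pi^2))^(1/3) = (3.986e14 * 154588.6^2 / (4*pi^2))^(1/3)
r = 6.2255467e+07 m = 62255.4670 km
alt = r - R_E = 62255.4670 - 6371 = 55884.4670 km

55884.4670 km


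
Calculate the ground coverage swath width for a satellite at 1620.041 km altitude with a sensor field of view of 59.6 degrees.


FOV = 59.6 deg = 1.0402 rad
swath = 2 * alt * tan(FOV/2) = 2 * 1620.041 * tan(0.5201081)
swath = 2 * 1620.041 * 0.5727054
swath = 1855.6125 km

1855.6125 km


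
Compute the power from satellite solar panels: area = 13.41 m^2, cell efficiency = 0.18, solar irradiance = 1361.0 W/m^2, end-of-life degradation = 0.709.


P = area * eta * S * degradation
P = 13.41 * 0.18 * 1361.0 * 0.709
P = 2329.1939 W

2329.1939 W


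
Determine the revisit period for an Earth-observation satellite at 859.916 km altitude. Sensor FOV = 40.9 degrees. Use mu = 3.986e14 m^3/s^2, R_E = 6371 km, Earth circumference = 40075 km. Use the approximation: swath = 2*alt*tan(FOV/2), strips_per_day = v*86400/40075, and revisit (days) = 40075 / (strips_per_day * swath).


swath = 2*859.916*tan(0.3569198) = 641.3088 km
v = sqrt(mu/r) = 7424.5817 m/s = 7.4246 km/s
strips/day = v*86400/40075 = 7.4246*86400/40075 = 16.0071
coverage/day = strips * swath = 16.0071 * 641.3088 = 10265.4826 km
revisit = 40075 / 10265.4826 = 3.9039 days

3.9039 days


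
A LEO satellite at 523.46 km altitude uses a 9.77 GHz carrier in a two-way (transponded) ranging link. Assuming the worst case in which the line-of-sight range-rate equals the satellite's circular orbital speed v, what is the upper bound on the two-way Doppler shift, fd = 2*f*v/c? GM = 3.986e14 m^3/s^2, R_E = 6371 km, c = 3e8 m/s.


r = 6.89446e+06 m
v = sqrt(mu/r) = 7603.5870 m/s (worst-case radial velocity)
f = 9.77 GHz = 9.77e+09 Hz
fd = 2*f*v/c = 2*9.77e+09*7603.5870/3.0e+08
fd = 495246.9661 Hz

495246.9661 Hz


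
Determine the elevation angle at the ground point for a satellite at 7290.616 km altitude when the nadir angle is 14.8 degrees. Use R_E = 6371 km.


r = R_E + alt = 13661.6160 km
Law of sines in the satellite / Earth-center / ground-point triangle:
  sin(nadir)/R_E = sin(90 + el)/r  =>  cos(el) = (r/R_E)*sin(nadir)
cos(el) = (13661.6160 / 6371.0000) * sin(14.8 deg) = 0.5477636
el = arccos(0.5477636) = 56.7863 deg
(Earth-central angle = 90 - nadir - el = 18.4137 deg)

56.7863 degrees


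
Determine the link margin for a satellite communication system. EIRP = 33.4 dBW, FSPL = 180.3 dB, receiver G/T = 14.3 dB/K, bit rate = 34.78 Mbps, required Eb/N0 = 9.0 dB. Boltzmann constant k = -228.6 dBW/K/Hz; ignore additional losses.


C/N0 = EIRP - FSPL + G/T - k = 33.4 - 180.3 + 14.3 - (-228.6)
C/N0 = 96.0000 dB-Hz
R_b = 34.78 Mbps = 3.478e+07 bps -> 10*log10(R_b) = 75.4133 dB-Hz
Eb/N0 = C/N0 - 10*log10(R_b) = 96.0000 - 75.4133 = 20.5867 dB
Margin = Eb/N0 - Eb/N0_req = 20.5867 - 9.0 = 11.5867 dB (link closes)

11.5867 dB


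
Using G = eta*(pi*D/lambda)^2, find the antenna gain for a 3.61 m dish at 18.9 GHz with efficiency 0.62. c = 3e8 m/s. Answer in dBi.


lambda = c/f = 3e8 / 1.89e+10 = 0.01587302 m
G = eta*(pi*D/lambda)^2 = 0.62*(pi*3.61/0.01587302)^2
G = 316509.6368 (linear)
G = 10*log10(316509.6368) = 55.0039 dBi

55.0039 dBi


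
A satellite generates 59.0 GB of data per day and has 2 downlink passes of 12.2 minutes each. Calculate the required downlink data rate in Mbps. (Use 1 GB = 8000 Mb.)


total contact time = 2 * 12.2 * 60 = 1464.0000 s
data = 59.0 GB = 472000.0000 Mb
rate = 472000.0000 / 1464.0000 = 322.4044 Mbps

322.4044 Mbps


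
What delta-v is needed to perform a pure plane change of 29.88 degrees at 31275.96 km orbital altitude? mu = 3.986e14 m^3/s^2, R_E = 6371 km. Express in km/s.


r = 37646.9600 km = 3.764696e+07 m
V = sqrt(mu/r) = 3253.8962 m/s
di = 29.88 deg = 0.5215044 rad
dV = 2*V*sin(di/2) = 2*3253.8962*sin(0.2607522)
dV = 1677.7569 m/s = 1.6778 km/s

1.6778 km/s


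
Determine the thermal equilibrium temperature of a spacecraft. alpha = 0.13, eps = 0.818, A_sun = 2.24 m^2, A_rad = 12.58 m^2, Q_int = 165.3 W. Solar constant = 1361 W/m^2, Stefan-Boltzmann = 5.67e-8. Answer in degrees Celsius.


Numerator = alpha*S*A_sun + Q_int = 0.13*1361*2.24 + 165.3 = 561.6232 W
Denominator = eps*sigma*A_rad = 0.818*5.67e-8*12.58 = 5.8346795e-07 W/K^4
T^4 = 9.625605e+08 K^4
T = 176.1396 K = -97.0104 C

-97.0104 degrees Celsius


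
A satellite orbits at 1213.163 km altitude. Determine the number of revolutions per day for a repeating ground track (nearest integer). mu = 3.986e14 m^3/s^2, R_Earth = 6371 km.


r = 7.584163e+06 m
T = 2*pi*sqrt(r^3/mu) = 6573.1374 s = 109.5523 min
revs/day = 1440 / 109.5523 = 13.1444
Rounded: 13 revolutions per day

13 revolutions per day


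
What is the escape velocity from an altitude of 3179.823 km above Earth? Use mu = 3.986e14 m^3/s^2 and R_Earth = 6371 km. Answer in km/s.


r = 6371.0 + 3179.823 = 9550.8230 km = 9.550823e+06 m
v_esc = sqrt(2*mu/r) = sqrt(2*3.986e14 / 9.550823e+06)
v_esc = 9136.1505 m/s = 9.1362 km/s

9.1362 km/s


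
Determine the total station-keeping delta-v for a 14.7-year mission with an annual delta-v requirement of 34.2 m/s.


dV = rate * years = 34.2 * 14.7
dV = 502.7400 m/s

502.7400 m/s


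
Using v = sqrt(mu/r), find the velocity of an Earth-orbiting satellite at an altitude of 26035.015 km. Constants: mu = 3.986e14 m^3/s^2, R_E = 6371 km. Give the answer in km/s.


r = R_E + alt = 6371.0 + 26035.015 = 32406.0150 km = 3.2406015e+07 m
v = sqrt(mu/r) = sqrt(3.986e14 / 3.2406015e+07) = 3507.1620 m/s = 3.5072 km/s

3.5072 km/s


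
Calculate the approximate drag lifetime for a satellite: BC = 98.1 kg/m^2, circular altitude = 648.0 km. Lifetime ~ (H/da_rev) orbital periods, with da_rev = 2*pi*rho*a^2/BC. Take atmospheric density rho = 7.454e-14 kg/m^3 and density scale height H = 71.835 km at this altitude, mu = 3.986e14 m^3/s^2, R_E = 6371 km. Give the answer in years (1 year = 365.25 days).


a = R_E + alt = 7019.0000 km = 7.019e+06 m
da_rev = 2*pi*rho*a^2/BC = 2*pi*7.454e-14*(7.019e+06)^2/98.1 = 0.235207266 m per revolution
N = H/da_rev = 71835.0000 m / 0.235207266 m = 305411.4830 revolutions
P = 2*pi*sqrt(a^3/mu) = 5852.2664 s
lifetime = N*P = 305411.4830 * 5852.2664 = 1.7873493e+09 s = 20686.9138 days
years = 20686.9138 / 365.25 = 56.6377 years

56.6377 years


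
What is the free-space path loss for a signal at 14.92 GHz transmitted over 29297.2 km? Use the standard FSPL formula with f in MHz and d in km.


f = 14.92 GHz = 14920.0000 MHz
d = 29297.2 km
FSPL = 32.44 + 20*log10(14920.0000) + 20*log10(29297.2)
FSPL = 32.44 + 83.4754 + 89.3365
FSPL = 205.2519 dB

205.2519 dB


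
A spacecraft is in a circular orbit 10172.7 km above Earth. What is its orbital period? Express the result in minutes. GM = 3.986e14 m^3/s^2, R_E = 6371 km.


r = 16543.7000 km = 1.65437e+07 m
T = 2*pi*sqrt(r^3/mu) = 2*pi*sqrt(4.5279116e+21 / 3.986e14)
T = 21176.7929 s = 352.9465 min

352.9465 minutes


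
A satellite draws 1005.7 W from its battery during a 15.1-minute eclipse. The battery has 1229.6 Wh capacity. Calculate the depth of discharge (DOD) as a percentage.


E_used = P * t / 60 = 1005.7 * 15.1 / 60 = 253.1012 Wh
DOD = E_used / E_total * 100 = 253.1012 / 1229.6 * 100
DOD = 20.5840 %

20.5840 %


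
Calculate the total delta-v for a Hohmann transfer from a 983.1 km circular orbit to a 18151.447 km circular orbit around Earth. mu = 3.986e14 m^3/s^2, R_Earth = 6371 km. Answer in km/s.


r1 = 7354.1000 km = 7.3541e+06 m
r2 = 24522.4470 km = 2.4522447e+07 m
dv1 = sqrt(mu/r1)*(sqrt(2*r2/(r1+r2)) - 1) = 1769.8473 m/s
dv2 = sqrt(mu/r2)*(1 - sqrt(2*r1/(r1+r2))) = 1293.0721 m/s
total dv = |dv1| + |dv2| = 1769.8473 + 1293.0721 = 3062.9194 m/s = 3.0629 km/s

3.0629 km/s


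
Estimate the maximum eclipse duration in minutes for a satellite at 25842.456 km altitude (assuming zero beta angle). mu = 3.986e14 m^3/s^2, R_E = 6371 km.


r = 32213.4560 km
T = 958.9941 min
Eclipse fraction = arcsin(R_E/r)/pi = arcsin(6371.0000/32213.4560)/pi
= arcsin(0.1977745)/pi = 0.06337138
Eclipse duration = 0.06337138 * 958.9941 = 60.7728 min

60.7728 minutes


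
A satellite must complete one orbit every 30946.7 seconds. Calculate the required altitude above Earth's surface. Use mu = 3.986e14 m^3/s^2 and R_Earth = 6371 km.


T = 30946.7 s
r = (mu*T^2/(4*pi^2))^(1/3) = (3.986e14 * 30946.7^2 / (4*pi^2))^(1/3)
r = 2.1304373e+07 m = 21304.3726 km
alt = r - R_E = 21304.3726 - 6371 = 14933.3726 km

14933.3726 km


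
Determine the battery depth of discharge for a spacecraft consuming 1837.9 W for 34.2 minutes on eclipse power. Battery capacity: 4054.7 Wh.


E_used = P * t / 60 = 1837.9 * 34.2 / 60 = 1047.6030 Wh
DOD = E_used / E_total * 100 = 1047.6030 / 4054.7 * 100
DOD = 25.8368 %

25.8368 %


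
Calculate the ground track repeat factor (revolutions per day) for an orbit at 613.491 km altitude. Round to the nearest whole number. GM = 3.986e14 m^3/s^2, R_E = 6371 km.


r = 6.984491e+06 m
T = 2*pi*sqrt(r^3/mu) = 5809.1603 s = 96.8193 min
revs/day = 1440 / 96.8193 = 14.8731
Rounded: 15 revolutions per day

15 revolutions per day


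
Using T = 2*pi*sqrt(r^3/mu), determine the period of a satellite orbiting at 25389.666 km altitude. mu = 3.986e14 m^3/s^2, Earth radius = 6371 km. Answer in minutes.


r = 31760.6660 km = 3.1760666e+07 m
T = 2*pi*sqrt(r^3/mu) = 2*pi*sqrt(3.2038251e+22 / 3.986e14)
T = 56330.7615 s = 938.8460 min

938.8460 minutes


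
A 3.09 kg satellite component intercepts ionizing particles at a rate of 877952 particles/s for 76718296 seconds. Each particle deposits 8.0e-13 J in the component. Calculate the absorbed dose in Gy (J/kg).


Total energy deposited = rate * time * E_per
  = 877952 * 76718296 * 8.0e-13 = 53.8840 J
Dose = E_total / mass = 53.8840 / 3.09
Dose = 17.4382 Gy

17.4382 Gy


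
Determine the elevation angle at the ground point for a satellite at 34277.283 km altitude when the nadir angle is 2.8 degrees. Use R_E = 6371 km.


r = R_E + alt = 40648.2830 km
Law of sines in the satellite / Earth-center / ground-point triangle:
  sin(nadir)/R_E = sin(90 + el)/r  =>  cos(el) = (r/R_E)*sin(nadir)
cos(el) = (40648.2830 / 6371.0000) * sin(2.8 deg) = 0.3116715
el = arccos(0.3116715) = 71.8400 deg
(Earth-central angle = 90 - nadir - el = 15.3600 deg)

71.8400 degrees


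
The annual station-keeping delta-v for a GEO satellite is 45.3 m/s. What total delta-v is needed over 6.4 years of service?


dV = rate * years = 45.3 * 6.4
dV = 289.9200 m/s

289.9200 m/s


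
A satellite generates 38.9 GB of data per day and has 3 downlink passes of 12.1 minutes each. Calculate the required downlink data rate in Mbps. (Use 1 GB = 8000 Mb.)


total contact time = 3 * 12.1 * 60 = 2178.0000 s
data = 38.9 GB = 311200.0000 Mb
rate = 311200.0000 / 2178.0000 = 142.8834 Mbps

142.8834 Mbps


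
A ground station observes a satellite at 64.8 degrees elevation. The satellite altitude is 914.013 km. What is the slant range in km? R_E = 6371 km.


h = 914.013 km, el = 64.8 deg
d = -R_E*sin(el) + sqrt((R_E*sin(el))^2 + 2*R_E*h + h^2)
d = -6371.0000*sin(1.1310) + sqrt((6371.0000*0.9048271)^2 + 2*6371.0000*914.013 + 914.013^2)
d = 996.4858 km

996.4858 km


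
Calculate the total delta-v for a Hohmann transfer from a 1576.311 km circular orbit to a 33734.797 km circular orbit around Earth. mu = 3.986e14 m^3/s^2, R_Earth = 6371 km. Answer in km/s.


r1 = 7947.3110 km = 7.947311e+06 m
r2 = 40105.7970 km = 4.0105797e+07 m
dv1 = sqrt(mu/r1)*(sqrt(2*r2/(r1+r2)) - 1) = 2067.8578 m/s
dv2 = sqrt(mu/r2)*(1 - sqrt(2*r1/(r1+r2))) = 1339.4404 m/s
total dv = |dv1| + |dv2| = 2067.8578 + 1339.4404 = 3407.2982 m/s = 3.4073 km/s

3.4073 km/s


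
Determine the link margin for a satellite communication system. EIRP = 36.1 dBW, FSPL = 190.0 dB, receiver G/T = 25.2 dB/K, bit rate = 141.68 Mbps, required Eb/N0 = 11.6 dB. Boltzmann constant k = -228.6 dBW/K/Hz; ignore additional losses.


C/N0 = EIRP - FSPL + G/T - k = 36.1 - 190.0 + 25.2 - (-228.6)
C/N0 = 99.9000 dB-Hz
R_b = 141.68 Mbps = 1.4168e+08 bps -> 10*log10(R_b) = 81.5131 dB-Hz
Eb/N0 = C/N0 - 10*log10(R_b) = 99.9000 - 81.5131 = 18.3869 dB
Margin = Eb/N0 - Eb/N0_req = 18.3869 - 11.6 = 6.7869 dB (link closes)

6.7869 dB


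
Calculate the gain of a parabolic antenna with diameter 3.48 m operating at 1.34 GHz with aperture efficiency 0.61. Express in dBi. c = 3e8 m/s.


lambda = c/f = 3e8 / 1.34e+09 = 0.2238806 m
G = eta*(pi*D/lambda)^2 = 0.61*(pi*3.48/0.2238806)^2
G = 1454.6388 (linear)
G = 10*log10(1454.6388) = 31.6276 dBi

31.6276 dBi


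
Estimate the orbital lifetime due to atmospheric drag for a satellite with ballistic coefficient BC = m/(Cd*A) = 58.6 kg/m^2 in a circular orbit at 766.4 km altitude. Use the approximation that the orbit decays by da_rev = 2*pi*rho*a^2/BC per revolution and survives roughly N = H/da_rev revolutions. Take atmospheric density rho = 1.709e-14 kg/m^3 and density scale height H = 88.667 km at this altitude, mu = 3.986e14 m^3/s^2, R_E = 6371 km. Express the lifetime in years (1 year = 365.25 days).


a = R_E + alt = 7137.4000 km = 7.1374e+06 m
da_rev = 2*pi*rho*a^2/BC = 2*pi*1.709e-14*(7.1374e+06)^2/58.6 = 0.0933478647 m per revolution
N = H/da_rev = 88667.0000 m / 0.0933478647 m = 949855.6852 revolutions
P = 2*pi*sqrt(a^3/mu) = 6000.9675 s
lifetime = N*P = 949855.6852 * 6000.9675 = 5.7000531e+09 s = 65972.8370 days
years = 65972.8370 / 365.25 = 180.6238 years

180.6238 years


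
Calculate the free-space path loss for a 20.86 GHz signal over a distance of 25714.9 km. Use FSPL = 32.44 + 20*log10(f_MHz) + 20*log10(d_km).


f = 20.86 GHz = 20860.0000 MHz
d = 25714.9 km
FSPL = 32.44 + 20*log10(20860.0000) + 20*log10(25714.9)
FSPL = 32.44 + 86.3863 + 88.2037
FSPL = 207.0300 dB

207.0300 dB


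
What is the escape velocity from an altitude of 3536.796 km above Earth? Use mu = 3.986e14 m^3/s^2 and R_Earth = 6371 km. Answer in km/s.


r = 6371.0 + 3536.796 = 9907.7960 km = 9.907796e+06 m
v_esc = sqrt(2*mu/r) = sqrt(2*3.986e14 / 9.907796e+06)
v_esc = 8970.0552 m/s = 8.9701 km/s

8.9701 km/s


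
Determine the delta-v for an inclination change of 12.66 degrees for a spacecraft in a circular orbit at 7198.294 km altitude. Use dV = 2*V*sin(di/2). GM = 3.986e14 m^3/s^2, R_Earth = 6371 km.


r = 13569.2940 km = 1.3569294e+07 m
V = sqrt(mu/r) = 5419.8844 m/s
di = 12.66 deg = 0.2209587 rad
dV = 2*V*sin(di/2) = 2*5419.8844*sin(0.1104793)
dV = 1195.1358 m/s = 1.1951 km/s

1.1951 km/s


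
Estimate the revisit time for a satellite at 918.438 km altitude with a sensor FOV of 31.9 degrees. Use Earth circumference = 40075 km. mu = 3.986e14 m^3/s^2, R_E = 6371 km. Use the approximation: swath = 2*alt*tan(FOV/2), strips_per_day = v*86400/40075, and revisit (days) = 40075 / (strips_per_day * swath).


swath = 2*918.438*tan(0.27838) = 524.9814 km
v = sqrt(mu/r) = 7394.7181 m/s = 7.3947 km/s
strips/day = v*86400/40075 = 7.3947*86400/40075 = 15.9427
coverage/day = strips * swath = 15.9427 * 524.9814 = 8369.6198 km
revisit = 40075 / 8369.6198 = 4.7882 days

4.7882 days


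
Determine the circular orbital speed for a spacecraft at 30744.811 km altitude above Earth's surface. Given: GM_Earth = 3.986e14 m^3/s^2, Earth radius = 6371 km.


r = R_E + alt = 6371.0 + 30744.811 = 37115.8110 km = 3.7115811e+07 m
v = sqrt(mu/r) = sqrt(3.986e14 / 3.7115811e+07) = 3277.0960 m/s = 3.2771 km/s

3.2771 km/s


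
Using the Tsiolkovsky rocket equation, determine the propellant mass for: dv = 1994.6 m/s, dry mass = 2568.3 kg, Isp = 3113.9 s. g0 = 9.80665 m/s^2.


ve = Isp * g0 = 3113.9 * 9.80665 = 30536.927435 m/s
mass ratio = exp(dv/ve) = exp(1994.6/30536.927435) = 1.06749805
m_prop = m_dry * (mr - 1) = 2568.3 * (1.06749805 - 1)
m_prop = 173.3552 kg

173.3552 kg


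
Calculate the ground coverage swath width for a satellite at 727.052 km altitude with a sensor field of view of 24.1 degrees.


FOV = 24.1 deg = 0.4206243 rad
swath = 2 * alt * tan(FOV/2) = 2 * 727.052 * tan(0.2103122)
swath = 2 * 727.052 * 0.2134688
swath = 310.4059 km

310.4059 km


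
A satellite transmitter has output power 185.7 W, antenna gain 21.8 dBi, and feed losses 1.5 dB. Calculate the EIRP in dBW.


Pt = 185.7 W = 22.6881 dBW
EIRP = Pt_dBW + Gt - losses = 22.6881 + 21.8 - 1.5 = 42.9881 dBW

42.9881 dBW


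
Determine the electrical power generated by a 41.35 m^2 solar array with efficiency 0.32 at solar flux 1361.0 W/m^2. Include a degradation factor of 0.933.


P = area * eta * S * degradation
P = 41.35 * 0.32 * 1361.0 * 0.933
P = 16802.1656 W

16802.1656 W


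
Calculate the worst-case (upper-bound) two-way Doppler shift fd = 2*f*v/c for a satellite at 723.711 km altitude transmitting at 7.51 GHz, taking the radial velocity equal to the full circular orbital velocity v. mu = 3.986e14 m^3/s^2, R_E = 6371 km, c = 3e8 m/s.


r = 7.094711e+06 m
v = sqrt(mu/r) = 7495.5118 m/s (worst-case radial velocity)
f = 7.51 GHz = 7.51e+09 Hz
fd = 2*f*v/c = 2*7.51e+09*7495.5118/3.0e+08
fd = 375275.2911 Hz

375275.2911 Hz


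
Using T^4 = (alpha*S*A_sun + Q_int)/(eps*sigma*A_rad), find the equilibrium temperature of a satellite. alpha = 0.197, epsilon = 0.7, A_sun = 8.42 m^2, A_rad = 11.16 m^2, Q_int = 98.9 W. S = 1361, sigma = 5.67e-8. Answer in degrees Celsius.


Numerator = alpha*S*A_sun + Q_int = 0.197*1361*8.42 + 98.9 = 2356.4451 W
Denominator = eps*sigma*A_rad = 0.7*5.67e-8*11.16 = 4.429404e-07 W/K^4
T^4 = 5.320005e+09 K^4
T = 270.0710 K = -3.0790 C

-3.0790 degrees Celsius


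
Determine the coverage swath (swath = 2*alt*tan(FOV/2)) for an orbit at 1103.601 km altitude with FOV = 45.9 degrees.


FOV = 45.9 deg = 0.8011061 rad
swath = 2 * alt * tan(FOV/2) = 2 * 1103.601 * tan(0.4005531)
swath = 2 * 1103.601 * 0.4234453
swath = 934.6293 km

934.6293 km


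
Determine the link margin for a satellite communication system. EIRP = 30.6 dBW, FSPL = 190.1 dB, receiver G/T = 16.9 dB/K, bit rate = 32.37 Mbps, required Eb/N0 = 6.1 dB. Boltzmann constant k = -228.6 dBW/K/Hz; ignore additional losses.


C/N0 = EIRP - FSPL + G/T - k = 30.6 - 190.1 + 16.9 - (-228.6)
C/N0 = 86.0000 dB-Hz
R_b = 32.37 Mbps = 3.237e+07 bps -> 10*log10(R_b) = 75.1014 dB-Hz
Eb/N0 = C/N0 - 10*log10(R_b) = 86.0000 - 75.1014 = 10.8986 dB
Margin = Eb/N0 - Eb/N0_req = 10.8986 - 6.1 = 4.7986 dB (link closes)

4.7986 dB


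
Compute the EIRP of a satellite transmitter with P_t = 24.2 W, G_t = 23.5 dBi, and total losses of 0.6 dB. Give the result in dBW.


Pt = 24.2 W = 13.8382 dBW
EIRP = Pt_dBW + Gt - losses = 13.8382 + 23.5 - 0.6 = 36.7382 dBW

36.7382 dBW


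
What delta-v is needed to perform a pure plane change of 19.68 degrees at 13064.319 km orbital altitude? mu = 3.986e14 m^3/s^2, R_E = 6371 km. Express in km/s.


r = 19435.3190 km = 1.9435319e+07 m
V = sqrt(mu/r) = 4528.6923 m/s
di = 19.68 deg = 0.3434808 rad
dV = 2*V*sin(di/2) = 2*4528.6923*sin(0.1717404)
dV = 1547.8835 m/s = 1.5479 km/s

1.5479 km/s


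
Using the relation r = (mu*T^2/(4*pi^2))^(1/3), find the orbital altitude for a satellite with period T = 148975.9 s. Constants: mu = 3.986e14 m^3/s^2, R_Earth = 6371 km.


T = 148975.9 s
r = (mu*T^2/(4*pi^2))^(1/3) = (3.986e14 * 148975.9^2 / (4*pi^2))^(1/3)
r = 6.0739311e+07 m = 60739.3115 km
alt = r - R_E = 60739.3115 - 6371 = 54368.3115 km

54368.3115 km


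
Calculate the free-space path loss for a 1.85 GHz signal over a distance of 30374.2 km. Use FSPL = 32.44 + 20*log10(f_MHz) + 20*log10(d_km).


f = 1.85 GHz = 1850.0000 MHz
d = 30374.2 km
FSPL = 32.44 + 20*log10(1850.0000) + 20*log10(30374.2)
FSPL = 32.44 + 65.3434 + 89.6501
FSPL = 187.4335 dB

187.4335 dB


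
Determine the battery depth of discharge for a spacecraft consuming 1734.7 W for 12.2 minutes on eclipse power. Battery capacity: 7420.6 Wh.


E_used = P * t / 60 = 1734.7 * 12.2 / 60 = 352.7223 Wh
DOD = E_used / E_total * 100 = 352.7223 / 7420.6 * 100
DOD = 4.7533 %

4.7533 %


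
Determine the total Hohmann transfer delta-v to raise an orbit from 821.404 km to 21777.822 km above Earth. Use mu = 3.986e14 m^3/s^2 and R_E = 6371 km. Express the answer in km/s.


r1 = 7192.4040 km = 7.192404e+06 m
r2 = 28148.8220 km = 2.8148822e+07 m
dv1 = sqrt(mu/r1)*(sqrt(2*r2/(r1+r2)) - 1) = 1951.4138 m/s
dv2 = sqrt(mu/r2)*(1 - sqrt(2*r1/(r1+r2))) = 1362.2718 m/s
total dv = |dv1| + |dv2| = 1951.4138 + 1362.2718 = 3313.6856 m/s = 3.3137 km/s

3.3137 km/s
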